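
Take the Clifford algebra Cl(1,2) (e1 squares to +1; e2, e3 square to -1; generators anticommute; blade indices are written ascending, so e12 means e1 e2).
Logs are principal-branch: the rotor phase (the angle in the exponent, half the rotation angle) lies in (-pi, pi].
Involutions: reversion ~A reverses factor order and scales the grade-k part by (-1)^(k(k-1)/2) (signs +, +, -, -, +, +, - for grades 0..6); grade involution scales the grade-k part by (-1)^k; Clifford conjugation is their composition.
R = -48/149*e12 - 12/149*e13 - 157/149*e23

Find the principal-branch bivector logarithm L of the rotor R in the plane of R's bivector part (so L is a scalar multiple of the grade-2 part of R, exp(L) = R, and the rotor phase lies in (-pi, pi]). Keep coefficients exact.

The scalar part of R is 0, which pins the rotor phase on the principal branch; dividing the bivector part by the sine of that phase recovers the unit plane, and L is the phase times that plane.
Concretely: cos(phase) = 0 gives phase = ±pi/2, and since phase/sin(phase) is even the sign is immaterial: L = (phase/sin(phase)) * <R>_2 = (pi/2) * <R>_2.
Answer: -24*pi/149*e12 - 6*pi/149*e13 - 157*pi/298*e23


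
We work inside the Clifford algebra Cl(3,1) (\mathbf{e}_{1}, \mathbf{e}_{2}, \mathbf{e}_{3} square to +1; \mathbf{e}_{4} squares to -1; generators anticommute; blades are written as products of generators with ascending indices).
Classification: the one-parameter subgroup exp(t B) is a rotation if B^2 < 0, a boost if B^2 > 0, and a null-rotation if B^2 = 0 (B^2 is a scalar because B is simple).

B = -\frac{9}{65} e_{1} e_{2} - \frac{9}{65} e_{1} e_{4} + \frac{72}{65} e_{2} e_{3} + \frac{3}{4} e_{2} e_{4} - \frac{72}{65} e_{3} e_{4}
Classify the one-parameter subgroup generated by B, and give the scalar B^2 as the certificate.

B^2 term by term: the squares give (-\frac{9}{65})^2*(e_{1} e_{2})^2 + (-\frac{9}{65})^2*(e_{1} e_{4})^2 + (\frac{72}{65})^2*(e_{2} e_{3})^2 + (\frac{3}{4})^2*(e_{2} e_{4})^2 + (-\frac{72}{65})^2*(e_{3} e_{4})^2 = \frac{81}{4225}*(-1) + \frac{81}{4225}*(+1) + \frac{5184}{4225}*(-1) + \frac{9}{16}*(+1) + \frac{5184}{4225}*(+1) = \frac{9}{16} (each basis 2-blade squares to minus the product of its generators' squares); cross terms between blades sharing an index anticommute and cancel; the commuting (index-disjoint) pairs give grade-4 terms 2*c*c'*(blade product), which cancel blade by blade — e_{1} e_{2} e_{3} e_{4}: \frac{1296}{4225} - \frac{1296}{4225} = 0 — confirming B is simple. So B^2 = \frac{9}{16}.
Answer: boost, certificate B^2 = \frac{9}{16}. Key observation: B^2 = \frac{9}{16} is a conjugation invariant, so its sign decides the class regardless of the surface form of B.


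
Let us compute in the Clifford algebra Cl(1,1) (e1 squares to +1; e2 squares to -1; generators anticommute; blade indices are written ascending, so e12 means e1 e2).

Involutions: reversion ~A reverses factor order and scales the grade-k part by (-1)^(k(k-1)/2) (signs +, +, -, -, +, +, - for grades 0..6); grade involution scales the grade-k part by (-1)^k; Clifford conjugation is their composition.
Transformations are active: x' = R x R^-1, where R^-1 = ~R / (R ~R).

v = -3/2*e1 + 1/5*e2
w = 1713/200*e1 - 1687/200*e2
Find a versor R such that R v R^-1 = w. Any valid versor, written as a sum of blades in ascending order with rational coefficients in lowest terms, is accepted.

Key observation: q(v) = q(w) = 221/100 (sandwiches preserve the norm), so R = v + w = 1413/200*e1 - 1647/200*e2 works whenever it is invertible — the component of v along it is kept and (v - w)/2 reverses, sending v to w.
Answer: 1413/200*e1 - 1647/200*e2


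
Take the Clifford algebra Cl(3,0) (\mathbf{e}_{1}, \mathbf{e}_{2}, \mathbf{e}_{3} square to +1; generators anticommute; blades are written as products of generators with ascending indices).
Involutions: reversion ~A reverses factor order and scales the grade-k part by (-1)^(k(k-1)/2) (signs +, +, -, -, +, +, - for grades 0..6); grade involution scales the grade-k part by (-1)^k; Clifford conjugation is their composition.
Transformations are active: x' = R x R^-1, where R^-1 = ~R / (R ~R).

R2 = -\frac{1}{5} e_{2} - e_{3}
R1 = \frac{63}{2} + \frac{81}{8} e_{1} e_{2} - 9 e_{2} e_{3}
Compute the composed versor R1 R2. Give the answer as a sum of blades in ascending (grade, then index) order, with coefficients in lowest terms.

Distribute over the terms of R2 (each basis-blade product reordered to ascending indices, repeated generators contracted through their squares):
R1 (-\frac{1}{5} e_{2}) = -\frac{81}{40} e_{1} - \frac{63}{10} e_{2} - \frac{9}{5} e_{3}
R1 (-e_{3}) = 9 e_{2} - \frac{63}{2} e_{3} - \frac{81}{8} e_{1} e_{2} e_{3}
Summing the partial products and collecting blades:
Answer: -\frac{81}{40} e_{1} + \frac{27}{10} e_{2} - \frac{333}{10} e_{3} - \frac{81}{8} e_{1} e_{2} e_{3}


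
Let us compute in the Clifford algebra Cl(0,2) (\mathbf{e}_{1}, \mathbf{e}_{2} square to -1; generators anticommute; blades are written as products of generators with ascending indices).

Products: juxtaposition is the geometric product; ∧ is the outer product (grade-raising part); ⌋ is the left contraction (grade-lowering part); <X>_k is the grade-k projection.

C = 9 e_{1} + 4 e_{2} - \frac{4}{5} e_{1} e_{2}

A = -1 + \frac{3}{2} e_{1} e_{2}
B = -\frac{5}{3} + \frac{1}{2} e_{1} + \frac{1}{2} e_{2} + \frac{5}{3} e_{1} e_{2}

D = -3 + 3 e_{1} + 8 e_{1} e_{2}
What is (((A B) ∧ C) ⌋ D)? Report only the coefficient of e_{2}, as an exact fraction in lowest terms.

step 1: -\frac{5}{6} - \frac{5}{4} e_{1} + \frac{1}{4} e_{2} - \frac{25}{6} e_{1} e_{2}
step 2: -\frac{15}{2} e_{1} - \frac{10}{3} e_{2} - \frac{79}{12} e_{1} e_{2}
step 3: \frac{451}{6} - \frac{80}{3} e_{1} + 60 e_{2}
Answer: 60


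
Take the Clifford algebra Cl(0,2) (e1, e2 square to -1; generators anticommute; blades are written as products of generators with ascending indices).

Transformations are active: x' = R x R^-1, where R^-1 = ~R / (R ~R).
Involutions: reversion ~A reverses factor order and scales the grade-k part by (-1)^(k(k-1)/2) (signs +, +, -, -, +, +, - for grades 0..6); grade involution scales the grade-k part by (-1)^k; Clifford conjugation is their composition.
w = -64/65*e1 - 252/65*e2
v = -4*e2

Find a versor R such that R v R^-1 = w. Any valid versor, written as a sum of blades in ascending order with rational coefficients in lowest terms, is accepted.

Here q(v) = q(w) = -16; the classical choice R = v + w = -64/65*e1 - 512/65*e2 then realises v -> w under the sandwich.
Answer: -64/65*e1 - 512/65*e2


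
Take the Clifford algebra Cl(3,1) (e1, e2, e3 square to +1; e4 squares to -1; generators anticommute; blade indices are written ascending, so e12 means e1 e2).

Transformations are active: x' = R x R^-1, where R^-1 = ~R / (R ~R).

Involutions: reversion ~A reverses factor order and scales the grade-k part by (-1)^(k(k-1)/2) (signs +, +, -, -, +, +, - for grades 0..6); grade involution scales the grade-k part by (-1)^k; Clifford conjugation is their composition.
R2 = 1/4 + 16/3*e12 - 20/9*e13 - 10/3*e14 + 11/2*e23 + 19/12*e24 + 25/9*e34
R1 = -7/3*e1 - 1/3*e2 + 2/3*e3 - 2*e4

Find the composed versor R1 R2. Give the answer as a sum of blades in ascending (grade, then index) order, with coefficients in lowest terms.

Distribute over the terms of R1 (each basis-blade product reordered to ascending indices, repeated generators contracted through their squares):
(-7/3*e1) R2 = -7/12*e1 - 112/9*e2 + 140/27*e3 + 70/9*e4 - 77/6*e123 - 133/36*e124 - 175/27*e134
(-1/3*e2) R2 = 16/9*e1 - 1/12*e2 - 11/6*e3 - 19/36*e4 - 20/27*e123 - 10/9*e124 - 25/27*e234
(2/3*e3) R2 = 40/27*e1 - 11/3*e2 + 1/6*e3 + 50/27*e4 + 32/9*e123 + 20/9*e134 - 19/18*e234
(-2*e4) R2 = 20/3*e1 - 19/6*e2 - 50/9*e3 - 1/2*e4 - 32/3*e124 + 40/9*e134 - 11*e234
Summing the partial products and collecting blades:
Answer: 1009/108*e1 - 697/36*e2 - 55/27*e3 + 929/108*e4 - 541/54*e123 - 557/36*e124 + 5/27*e134 - 701/54*e234


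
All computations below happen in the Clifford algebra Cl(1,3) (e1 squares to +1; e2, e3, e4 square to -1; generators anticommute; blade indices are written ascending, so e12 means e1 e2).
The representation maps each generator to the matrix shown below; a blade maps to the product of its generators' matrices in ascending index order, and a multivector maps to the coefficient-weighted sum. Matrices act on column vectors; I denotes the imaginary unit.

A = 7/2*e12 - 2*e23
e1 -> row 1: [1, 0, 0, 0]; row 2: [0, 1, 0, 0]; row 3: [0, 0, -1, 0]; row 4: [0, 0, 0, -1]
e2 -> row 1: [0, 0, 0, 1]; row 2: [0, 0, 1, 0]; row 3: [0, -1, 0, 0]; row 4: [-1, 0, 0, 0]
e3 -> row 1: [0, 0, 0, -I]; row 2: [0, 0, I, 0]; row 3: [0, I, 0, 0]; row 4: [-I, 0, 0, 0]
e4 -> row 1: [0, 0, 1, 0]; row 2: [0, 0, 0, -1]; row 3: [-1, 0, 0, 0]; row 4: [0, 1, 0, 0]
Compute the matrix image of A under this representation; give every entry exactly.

Bivector images (products of the table entries): rho(e12) = rho(e1)rho(e2) = row 1: [0, 0, 0, 1]; row 2: [0, 0, 1, 0]; row 3: [0, 1, 0, 0]; row 4: [1, 0, 0, 0]; rho(e23) = rho(e2)rho(e3) = row 1: [-I, 0, 0, 0]; row 2: [0, I, 0, 0]; row 3: [0, 0, -I, 0]; row 4: [0, 0, 0, I].
M = (7/2)*rho(e12) + (-2)*rho(e23), summed entrywise:
Answer: row 1: [2*I, 0, 0, 7/2]; row 2: [0, -2*I, 7/2, 0]; row 3: [0, 7/2, 2*I, 0]; row 4: [7/2, 0, 0, -2*I]


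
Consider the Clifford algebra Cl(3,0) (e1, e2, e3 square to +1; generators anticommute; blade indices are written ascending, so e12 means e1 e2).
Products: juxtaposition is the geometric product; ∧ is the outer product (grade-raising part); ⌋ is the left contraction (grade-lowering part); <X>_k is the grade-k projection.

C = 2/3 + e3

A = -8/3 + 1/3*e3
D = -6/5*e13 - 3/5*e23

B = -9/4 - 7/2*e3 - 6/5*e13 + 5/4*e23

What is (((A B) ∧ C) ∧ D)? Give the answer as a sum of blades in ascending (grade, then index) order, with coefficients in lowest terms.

step 1: 29/6 + 2/5*e1 - 5/12*e2 + 103/12*e3 + 16/5*e13 - 10/3*e23
step 2: 29/9 + 4/15*e1 - 5/18*e2 + 95/9*e3 + 38/15*e13 - 95/36*e23
step 3: -58/15*e13 - 29/15*e23 - 37/75*e123
Answer: -58/15*e13 - 29/15*e23 - 37/75*e123


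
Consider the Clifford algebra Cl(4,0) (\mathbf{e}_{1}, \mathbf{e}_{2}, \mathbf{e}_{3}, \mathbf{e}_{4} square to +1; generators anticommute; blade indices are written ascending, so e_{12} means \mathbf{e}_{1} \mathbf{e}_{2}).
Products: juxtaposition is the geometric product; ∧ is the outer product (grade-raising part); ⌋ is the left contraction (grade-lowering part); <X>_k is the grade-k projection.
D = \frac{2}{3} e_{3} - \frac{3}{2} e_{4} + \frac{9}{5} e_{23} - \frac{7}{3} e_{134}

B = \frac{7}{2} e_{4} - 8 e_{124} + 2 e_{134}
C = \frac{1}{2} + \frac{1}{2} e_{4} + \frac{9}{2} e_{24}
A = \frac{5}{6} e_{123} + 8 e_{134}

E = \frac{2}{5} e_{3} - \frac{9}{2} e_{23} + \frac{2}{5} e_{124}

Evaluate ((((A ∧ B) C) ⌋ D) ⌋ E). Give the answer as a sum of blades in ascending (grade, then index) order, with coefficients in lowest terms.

step 1: \frac{35}{12} e_{1234}
step 2: \frac{105}{8} e_{13} + \frac{35}{24} e_{123} + \frac{35}{24} e_{1234}
step 3: \frac{245}{8} e_{4}
step 4: \frac{49}{4} e_{12}
Answer: \frac{49}{4} e_{12}


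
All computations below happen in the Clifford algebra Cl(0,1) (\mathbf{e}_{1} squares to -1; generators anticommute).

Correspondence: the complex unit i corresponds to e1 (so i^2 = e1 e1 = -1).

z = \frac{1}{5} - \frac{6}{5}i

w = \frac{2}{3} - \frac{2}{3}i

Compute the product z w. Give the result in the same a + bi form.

In blades: z = \frac{1}{5} - \frac{6}{5} e_{1}, w = \frac{2}{3} - \frac{2}{3} e_{1}.
Distribute z over w term by term (generator squares from the signature, products reordered to ascending indices): (\frac{1}{5})*w = \frac{2}{15} - \frac{2}{15} e_{1}; (-\frac{6}{5} e_{1})*w = -\frac{4}{5} - \frac{4}{5} e_{1}.
Sum: -\frac{2}{3} - \frac{14}{15} e_{1}; translating back through the correspondence:
Answer: -\frac{2}{3} - \frac{14}{15}i


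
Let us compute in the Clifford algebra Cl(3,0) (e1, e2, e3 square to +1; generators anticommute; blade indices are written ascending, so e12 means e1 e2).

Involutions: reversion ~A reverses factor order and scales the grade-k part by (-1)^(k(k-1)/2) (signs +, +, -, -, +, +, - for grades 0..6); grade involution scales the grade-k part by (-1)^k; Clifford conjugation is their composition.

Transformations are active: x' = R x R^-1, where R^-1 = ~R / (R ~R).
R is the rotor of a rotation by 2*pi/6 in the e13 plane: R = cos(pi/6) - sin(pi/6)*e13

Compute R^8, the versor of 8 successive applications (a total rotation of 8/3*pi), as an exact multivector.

Because a rotor carries half the rotation angle, composing 8 copies of this e13-plane rotor multiplies the phase: 8*(pi/6) = 4*pi/3, hence R^8 = cos(4*pi/3) - sin(4*pi/3)*e13.
cos(4*pi/3) = -1/2 and sin(4*pi/3) = -sqrt(3)/2, so R^8 = -1/2 + sqrt(3)/2*e13. The net rotation is 2/3*pi (after discarding 1 full turn, each of which contributes a factor -1 to the rotor); the rotor keeps the half-angle phase exactly.
Answer: -1/2 + sqrt(3)/2*e13


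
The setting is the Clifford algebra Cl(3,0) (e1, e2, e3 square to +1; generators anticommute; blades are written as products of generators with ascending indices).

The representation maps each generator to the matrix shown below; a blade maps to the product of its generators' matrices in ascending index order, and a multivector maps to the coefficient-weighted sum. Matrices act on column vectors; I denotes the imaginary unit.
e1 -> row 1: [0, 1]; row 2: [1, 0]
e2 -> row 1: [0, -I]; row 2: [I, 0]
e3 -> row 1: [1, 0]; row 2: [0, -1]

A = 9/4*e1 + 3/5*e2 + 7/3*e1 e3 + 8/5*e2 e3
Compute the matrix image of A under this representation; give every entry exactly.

Bivector images (products of the table entries): rho(e1 e3) = rho(e1)rho(e3) = row 1: [0, -1]; row 2: [1, 0]; rho(e2 e3) = rho(e2)rho(e3) = row 1: [0, I]; row 2: [I, 0].
M = (9/4)*rho(e1) + (3/5)*rho(e2) + (7/3)*rho(e1 e3) + (8/5)*rho(e2 e3), summed entrywise:
Answer: row 1: [0, -1/12 + I]; row 2: [55/12 + 11*I/5, 0]


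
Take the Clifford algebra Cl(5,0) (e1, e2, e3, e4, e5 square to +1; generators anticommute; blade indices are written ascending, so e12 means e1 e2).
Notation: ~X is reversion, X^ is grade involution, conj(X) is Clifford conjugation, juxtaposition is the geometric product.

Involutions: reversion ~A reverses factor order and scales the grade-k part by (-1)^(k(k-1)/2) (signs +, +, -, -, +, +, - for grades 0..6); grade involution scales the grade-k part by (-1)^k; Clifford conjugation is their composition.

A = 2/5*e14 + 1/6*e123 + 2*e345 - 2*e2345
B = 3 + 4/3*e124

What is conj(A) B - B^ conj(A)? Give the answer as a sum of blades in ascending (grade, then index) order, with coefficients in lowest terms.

first term: -8/15*e2 - 6/5*e14 - 2/9*e34 + 1/2*e123 - 8/3*e135 + 6*e345 - 8/3*e1235 - 6*e2345
second term: 8/15*e2 - 6/5*e14 - 2/9*e34 + 1/2*e123 + 8/3*e135 + 6*e345 + 8/3*e1235 - 6*e2345
Answer: -16/15*e2 - 16/3*e135 - 16/3*e1235


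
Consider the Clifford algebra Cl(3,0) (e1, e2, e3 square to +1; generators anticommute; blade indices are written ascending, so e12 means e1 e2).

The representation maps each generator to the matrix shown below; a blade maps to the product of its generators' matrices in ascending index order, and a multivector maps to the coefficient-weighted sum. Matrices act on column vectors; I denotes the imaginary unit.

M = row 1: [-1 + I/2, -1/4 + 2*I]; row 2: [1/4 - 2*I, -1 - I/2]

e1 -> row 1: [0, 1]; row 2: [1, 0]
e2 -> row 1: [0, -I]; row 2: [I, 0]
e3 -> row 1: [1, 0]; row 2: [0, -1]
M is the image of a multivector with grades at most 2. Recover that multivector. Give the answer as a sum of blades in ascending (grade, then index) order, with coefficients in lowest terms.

Method: 1, rho(e1), rho(e2), rho(e3) form a trace-orthogonal basis of the 2x2 complex matrices (tr(X Y) = 2 if X = Y, else 0), so M = m0*1 + m1*rho(e1) + m2*rho(e2) + m3*rho(e3) with m0 = tr(M)/2 = -1, m1 = tr(M rho(e1))/2 = 0, m2 = tr(M rho(e2))/2 = -2 - I/4, m3 = tr(M rho(e3))/2 = I/2.
Multiplying table entries, the bivector images are rho(e12) = I*rho(e3), rho(e13) = -I*rho(e2), rho(e23) = I*rho(e1); with real blade coefficients the real parts of m0..m3 are the coefficients of 1, e1, e2, e3 and the imaginary parts give the bivectors (e23: Im m1, e13: -Im m2, e12: Im m3).
Answer: -1 - 2*e2 + 1/2*e12 + 1/4*e13


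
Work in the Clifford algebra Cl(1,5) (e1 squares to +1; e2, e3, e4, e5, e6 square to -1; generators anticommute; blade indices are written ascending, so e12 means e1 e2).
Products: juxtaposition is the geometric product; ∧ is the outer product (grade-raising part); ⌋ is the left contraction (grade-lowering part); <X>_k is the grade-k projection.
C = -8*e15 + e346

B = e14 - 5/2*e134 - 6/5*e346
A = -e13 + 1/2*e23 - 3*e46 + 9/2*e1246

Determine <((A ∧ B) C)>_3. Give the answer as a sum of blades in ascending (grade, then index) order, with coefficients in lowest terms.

step 1: 1/2*e1234
step 2: -1/2*e126 + 4*e2345
step 3: -1/2*e126
Answer: -1/2*e126


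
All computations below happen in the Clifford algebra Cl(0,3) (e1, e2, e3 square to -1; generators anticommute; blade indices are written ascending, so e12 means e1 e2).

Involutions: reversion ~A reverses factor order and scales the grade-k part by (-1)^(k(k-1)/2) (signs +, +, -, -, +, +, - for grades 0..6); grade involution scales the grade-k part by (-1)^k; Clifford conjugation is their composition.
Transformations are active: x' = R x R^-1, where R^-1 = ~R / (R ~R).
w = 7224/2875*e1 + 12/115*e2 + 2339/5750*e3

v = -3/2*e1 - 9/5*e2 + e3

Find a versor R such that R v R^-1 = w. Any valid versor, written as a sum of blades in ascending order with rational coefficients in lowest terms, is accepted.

Sketch: the shared square -649/100 makes R = v + w = 5823/5750*e1 - 39/23*e2 + 8089/5750*e3 the natural versor; its sandwich fixes that direction, negates (v - w)/2, and sends v to w.
Answer: 5823/5750*e1 - 39/23*e2 + 8089/5750*e3


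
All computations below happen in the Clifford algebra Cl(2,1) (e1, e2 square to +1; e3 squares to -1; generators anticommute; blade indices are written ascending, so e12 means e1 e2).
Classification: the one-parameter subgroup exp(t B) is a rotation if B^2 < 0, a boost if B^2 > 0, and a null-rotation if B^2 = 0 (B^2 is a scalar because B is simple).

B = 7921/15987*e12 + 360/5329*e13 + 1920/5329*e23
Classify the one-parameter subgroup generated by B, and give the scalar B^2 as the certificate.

B^2 term by term: the squares give (7921/15987)^2*(e12)^2 + (360/5329)^2*(e13)^2 + (1920/5329)^2*(e23)^2 = 62742241/255584169*(-1) + 129600/28398241*(+1) + 3686400/28398241*(+1) = -1/9 (each basis 2-blade squares to minus the product of its generators' squares); cross terms between blades sharing an index anticommute and cancel. So B^2 = -1/9.
Answer: rotation, certificate B^2 = -1/9. B^2 = -1/9 is basis-independent, so its sign is the whole story.


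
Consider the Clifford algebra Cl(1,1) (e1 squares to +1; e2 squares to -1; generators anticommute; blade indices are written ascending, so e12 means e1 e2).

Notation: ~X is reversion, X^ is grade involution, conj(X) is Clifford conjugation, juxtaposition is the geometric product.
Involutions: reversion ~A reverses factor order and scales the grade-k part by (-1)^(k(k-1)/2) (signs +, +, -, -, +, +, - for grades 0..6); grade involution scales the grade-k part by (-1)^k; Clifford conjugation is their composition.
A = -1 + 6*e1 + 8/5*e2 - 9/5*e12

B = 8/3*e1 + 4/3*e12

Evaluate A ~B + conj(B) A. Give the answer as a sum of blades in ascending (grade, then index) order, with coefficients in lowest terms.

first term: 92/5 - 24/5*e1 - 16/5*e2 - 44/15*e12
second term: -68/5 + 24/5*e1 + 64/5*e2 - 44/15*e12
Answer: 24/5 + 48/5*e2 - 88/15*e12


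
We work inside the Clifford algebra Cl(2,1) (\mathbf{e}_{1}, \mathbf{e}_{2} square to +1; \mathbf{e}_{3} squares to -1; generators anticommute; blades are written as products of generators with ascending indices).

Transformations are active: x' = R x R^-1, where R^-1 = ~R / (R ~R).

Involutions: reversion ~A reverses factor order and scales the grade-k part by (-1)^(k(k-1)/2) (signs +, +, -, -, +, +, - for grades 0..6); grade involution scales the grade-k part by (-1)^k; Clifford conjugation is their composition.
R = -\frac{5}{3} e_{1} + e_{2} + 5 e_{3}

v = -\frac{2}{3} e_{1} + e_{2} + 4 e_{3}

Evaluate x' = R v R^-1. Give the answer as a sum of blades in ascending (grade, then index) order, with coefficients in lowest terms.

~R = -\frac{5}{3} e_{1} + e_{2} + 5 e_{3}, and R ~R = -\frac{191}{9}, so R^-1 = ~R / (-\frac{191}{9}).
R v = -\frac{161}{9} - e_{1} e_{2} - \frac{10}{3} e_{1} e_{3} - e_{2} e_{3}
Answer: -\frac{1228}{573} e_{1} + \frac{131}{191} e_{2} + \frac{846}{191} e_{3}


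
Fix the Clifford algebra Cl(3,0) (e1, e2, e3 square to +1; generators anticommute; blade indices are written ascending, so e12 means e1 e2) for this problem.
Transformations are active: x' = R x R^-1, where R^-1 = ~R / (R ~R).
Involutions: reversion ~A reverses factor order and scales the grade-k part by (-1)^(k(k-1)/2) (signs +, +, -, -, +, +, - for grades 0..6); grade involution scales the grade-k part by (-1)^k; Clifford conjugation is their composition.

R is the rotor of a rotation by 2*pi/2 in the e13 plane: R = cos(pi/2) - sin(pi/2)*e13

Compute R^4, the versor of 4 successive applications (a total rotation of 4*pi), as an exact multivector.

Rotor phase runs at HALF the rotation angle; powers of one rotor simply add phase, so after 4 steps in e13 the phase is 4*pi/2 = 2*pi and R^4 = cos(2*pi) - sin(2*pi)*e13.
cos(2*pi) = 1 and sin(2*pi) = 0, so R^4 = 1. The total rotation 4*pi is 2 full turns, so every vector returns to itself, yet the rotor is +1, back on the identity sheet (an even number of 2*pi turns).
Answer: 1


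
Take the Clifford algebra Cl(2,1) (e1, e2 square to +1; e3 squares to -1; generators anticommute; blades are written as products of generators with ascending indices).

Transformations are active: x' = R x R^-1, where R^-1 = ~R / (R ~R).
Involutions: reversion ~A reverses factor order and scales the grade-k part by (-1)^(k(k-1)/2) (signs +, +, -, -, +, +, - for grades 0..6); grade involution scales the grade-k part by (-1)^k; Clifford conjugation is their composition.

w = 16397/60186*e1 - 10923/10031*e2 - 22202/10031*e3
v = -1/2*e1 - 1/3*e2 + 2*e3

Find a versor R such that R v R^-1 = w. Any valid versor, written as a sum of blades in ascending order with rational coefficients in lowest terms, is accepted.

Sketch: the shared square -131/36 makes R = v + w = -6848/30093*e1 - 42800/30093*e2 - 2140/10031*e3 the natural versor; its sandwich fixes that direction, negates (v - w)/2, and sends v to w.
Answer: -6848/30093*e1 - 42800/30093*e2 - 2140/10031*e3


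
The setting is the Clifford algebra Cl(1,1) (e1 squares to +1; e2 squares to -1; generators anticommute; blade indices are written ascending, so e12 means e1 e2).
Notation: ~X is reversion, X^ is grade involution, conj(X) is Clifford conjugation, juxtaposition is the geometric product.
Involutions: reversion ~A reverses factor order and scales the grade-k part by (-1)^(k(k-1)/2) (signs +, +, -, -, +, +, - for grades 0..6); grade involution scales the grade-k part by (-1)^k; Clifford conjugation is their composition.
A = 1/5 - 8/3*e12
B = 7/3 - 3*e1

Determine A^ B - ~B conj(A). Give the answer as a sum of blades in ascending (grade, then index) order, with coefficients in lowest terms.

first term: 7/15 - 3/5*e1 - 8*e2 - 56/9*e12
second term: 7/15 - 3/5*e1 - 8*e2 + 56/9*e12
Answer: -112/9*e12


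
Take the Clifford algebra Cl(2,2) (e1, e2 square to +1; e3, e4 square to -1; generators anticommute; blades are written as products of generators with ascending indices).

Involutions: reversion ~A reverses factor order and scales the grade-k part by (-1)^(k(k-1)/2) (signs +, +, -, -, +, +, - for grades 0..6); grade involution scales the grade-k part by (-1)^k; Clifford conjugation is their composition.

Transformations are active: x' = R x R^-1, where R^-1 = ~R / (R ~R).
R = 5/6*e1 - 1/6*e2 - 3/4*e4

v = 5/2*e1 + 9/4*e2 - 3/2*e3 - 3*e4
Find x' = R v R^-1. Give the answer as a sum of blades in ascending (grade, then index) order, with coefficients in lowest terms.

~R = 5/6*e1 - 1/6*e2 - 3/4*e4, and R ~R = 23/144, so R^-1 = ~R / (23/144).
R v = -13/24 + 55/24*e1 e2 - 5/4*e1 e3 - 5/8*e1 e4 + 1/4*e2 e3 + 35/16*e2 e4 - 9/8*e3 e4
Answer: -375/46*e1 - 103/92*e2 + 3/2*e3 + 186/23*e4


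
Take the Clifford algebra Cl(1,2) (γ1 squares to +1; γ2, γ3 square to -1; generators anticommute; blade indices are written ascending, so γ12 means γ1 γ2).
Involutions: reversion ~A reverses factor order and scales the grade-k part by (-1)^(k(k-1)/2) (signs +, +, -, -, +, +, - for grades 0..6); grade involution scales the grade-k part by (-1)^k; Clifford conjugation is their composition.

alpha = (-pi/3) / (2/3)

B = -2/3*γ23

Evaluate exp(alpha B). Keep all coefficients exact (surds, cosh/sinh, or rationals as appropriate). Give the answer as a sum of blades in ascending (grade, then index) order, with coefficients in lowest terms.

B^2 = (-2/3)^2*(γ23)^2 = 4/9*(-1) = -4/9 (a basis 2-blade squares to minus the product of its generators' squares).
B^2 = -4/9 — a negative square means the series sums to a rotation: l = 2/3, alpha*l = -pi/3, so exp(alpha B) = cos(-pi/3) + (sin(-pi/3)/(2/3))*B = 1/2 + (-3*sqrt(3)/4)*B.
Answer: 1/2 + sqrt(3)/2*γ23


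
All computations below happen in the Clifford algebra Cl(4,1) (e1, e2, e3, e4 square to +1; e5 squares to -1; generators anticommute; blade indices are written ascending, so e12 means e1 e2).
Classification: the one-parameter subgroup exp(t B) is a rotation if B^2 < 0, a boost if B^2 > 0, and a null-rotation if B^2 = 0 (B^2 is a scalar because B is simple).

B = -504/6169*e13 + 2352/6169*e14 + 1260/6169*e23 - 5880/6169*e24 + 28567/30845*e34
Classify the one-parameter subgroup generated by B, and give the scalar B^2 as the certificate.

B^2 term by term: the squares give (-504/6169)^2*(e13)^2 + (2352/6169)^2*(e14)^2 + (1260/6169)^2*(e23)^2 + (-5880/6169)^2*(e24)^2 + (28567/30845)^2*(e34)^2 = 254016/38056561*(-1) + 5531904/38056561*(-1) + 1587600/38056561*(-1) + 34574400/38056561*(-1) + 816073489/951414025*(-1) = -49/25 (each basis 2-blade squares to minus the product of its generators' squares); cross terms between blades sharing an index anticommute and cancel; the commuting (index-disjoint) pairs give grade-4 terms 2*c*c'*(blade product), which cancel blade by blade — e1234: -5927040/38056561 + 5927040/38056561 = 0 — confirming B is simple. So B^2 = -49/25.
Answer: rotation, certificate B^2 = -49/25. Check the certificate: B^2 = -49/25, and that sign is decisive whatever form B takes.


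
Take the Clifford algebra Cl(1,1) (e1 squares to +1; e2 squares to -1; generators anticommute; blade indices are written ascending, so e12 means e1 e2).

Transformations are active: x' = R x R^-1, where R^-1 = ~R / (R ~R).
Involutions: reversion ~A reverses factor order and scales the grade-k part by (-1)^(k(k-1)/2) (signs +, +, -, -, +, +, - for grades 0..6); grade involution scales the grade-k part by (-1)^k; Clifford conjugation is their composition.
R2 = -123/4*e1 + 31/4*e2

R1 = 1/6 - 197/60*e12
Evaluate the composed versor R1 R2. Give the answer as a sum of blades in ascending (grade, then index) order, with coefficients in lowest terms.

Distribute over the terms of R1 (each basis-blade product reordered to ascending indices, repeated generators contracted through their squares):
(1/6) R2 = -41/8*e1 + 31/24*e2
(-197/60*e12) R2 = 6107/240*e1 - 8077/80*e2
Summing the partial products and collecting blades:
Answer: 4877/240*e1 - 23921/240*e2


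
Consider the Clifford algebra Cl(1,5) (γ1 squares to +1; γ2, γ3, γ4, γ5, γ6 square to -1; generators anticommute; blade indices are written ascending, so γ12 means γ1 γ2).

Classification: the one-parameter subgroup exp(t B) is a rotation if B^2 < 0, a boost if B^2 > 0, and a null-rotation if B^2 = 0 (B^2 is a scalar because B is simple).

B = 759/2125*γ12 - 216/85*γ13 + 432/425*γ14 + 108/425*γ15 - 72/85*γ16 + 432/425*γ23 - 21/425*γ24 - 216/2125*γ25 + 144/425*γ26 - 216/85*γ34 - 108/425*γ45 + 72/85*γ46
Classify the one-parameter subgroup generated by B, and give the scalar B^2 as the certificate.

B^2 term by term: the squares give (759/2125)^2*(γ12)^2 + (-216/85)^2*(γ13)^2 + (432/425)^2*(γ14)^2 + (108/425)^2*(γ15)^2 + (-72/85)^2*(γ16)^2 + (432/425)^2*(γ23)^2 + (-21/425)^2*(γ24)^2 + (-216/2125)^2*(γ25)^2 + (144/425)^2*(γ26)^2 + (-216/85)^2*(γ34)^2 + (-108/425)^2*(γ45)^2 + (72/85)^2*(γ46)^2 = 576081/4515625*(+1) + 46656/7225*(+1) + 186624/180625*(+1) + 11664/180625*(+1) + 5184/7225*(+1) + 186624/180625*(-1) + 441/180625*(-1) + 46656/4515625*(-1) + 20736/180625*(-1) + 46656/7225*(-1) + 11664/180625*(-1) + 5184/7225*(-1) = 0 (each basis 2-blade squares to minus the product of its generators' squares); cross terms between blades sharing an index anticommute and cancel; the commuting (index-disjoint) pairs give grade-4 terms 2*c*c'*(blade product), which cancel blade by blade — γ1234: -327888/180625 - 9072/36125 + 373248/180625 = 0; γ1235: -93312/180625 + 93312/180625 = 0; γ1236: 62208/36125 - 62208/36125 = 0; γ1245: -163944/903125 + 186624/903125 - 4536/180625 = 0; γ1246: 109296/180625 - 124416/180625 + 3024/36125 = 0; γ1256: -31104/180625 + 31104/180625 = 0; γ1345: 46656/36125 - 46656/36125 = 0; γ1346: -31104/7225 + 31104/7225 = 0; γ1456: -15552/36125 + 15552/36125 = 0; γ2345: -93312/180625 + 93312/180625 = 0; γ2346: 62208/36125 - 62208/36125 = 0; γ2456: 31104/180625 - 31104/180625 = 0 — confirming B is simple. So B^2 = 0.
Answer: null-rotation, certificate B^2 = 0. Because 0 is invariant under every versor sandwich, the classification follows from its sign alone.


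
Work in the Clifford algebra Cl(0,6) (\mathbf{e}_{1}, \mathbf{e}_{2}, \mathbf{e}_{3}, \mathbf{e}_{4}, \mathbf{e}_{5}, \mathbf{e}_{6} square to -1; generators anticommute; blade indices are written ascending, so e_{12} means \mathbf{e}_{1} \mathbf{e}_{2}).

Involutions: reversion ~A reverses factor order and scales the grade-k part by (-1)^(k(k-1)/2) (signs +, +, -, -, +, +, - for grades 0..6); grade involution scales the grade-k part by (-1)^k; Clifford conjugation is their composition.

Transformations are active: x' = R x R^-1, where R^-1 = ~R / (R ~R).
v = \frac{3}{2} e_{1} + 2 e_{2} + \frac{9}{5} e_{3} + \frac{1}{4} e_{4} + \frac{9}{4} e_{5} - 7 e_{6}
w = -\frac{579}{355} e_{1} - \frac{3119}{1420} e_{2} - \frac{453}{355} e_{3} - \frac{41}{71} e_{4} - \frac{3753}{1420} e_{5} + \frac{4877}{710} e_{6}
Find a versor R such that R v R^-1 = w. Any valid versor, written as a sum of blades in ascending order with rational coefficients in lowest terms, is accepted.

Construction: equal norms (both -\frac{12723}{200}) license R = v + w = -\frac{93}{710} e_{1} - \frac{279}{1420} e_{2} + \frac{186}{355} e_{3} - \frac{93}{284} e_{4} - \frac{279}{710} e_{5} - \frac{93}{710} e_{6} — nothing changes along that direction, while (v - w)/2 changes sign, so v maps onto w.
Answer: -\frac{93}{710} e_{1} - \frac{279}{1420} e_{2} + \frac{186}{355} e_{3} - \frac{93}{284} e_{4} - \frac{279}{710} e_{5} - \frac{93}{710} e_{6}


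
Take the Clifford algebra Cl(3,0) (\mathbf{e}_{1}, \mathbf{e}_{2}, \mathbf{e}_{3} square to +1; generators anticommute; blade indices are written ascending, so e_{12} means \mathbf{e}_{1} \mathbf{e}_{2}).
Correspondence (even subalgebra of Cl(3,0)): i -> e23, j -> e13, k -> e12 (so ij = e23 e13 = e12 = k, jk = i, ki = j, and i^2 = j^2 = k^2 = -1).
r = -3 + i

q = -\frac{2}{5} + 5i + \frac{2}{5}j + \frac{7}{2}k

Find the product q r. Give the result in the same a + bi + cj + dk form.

In blades: q = -\frac{2}{5} + \frac{7}{2} e_{12} + \frac{2}{5} e_{13} + 5 e_{23}, r = -3 + e_{23}.
Distribute q over r term by term (generator squares from the signature, products reordered to ascending indices): (-\frac{2}{5})*r = \frac{6}{5} - \frac{2}{5} e_{23}; (\frac{7}{2} e_{12})*r = -\frac{21}{2} e_{12} + \frac{7}{2} e_{13}; (\frac{2}{5} e_{13})*r = -\frac{2}{5} e_{12} - \frac{6}{5} e_{13}; (5 e_{23})*r = -5 - 15 e_{23}.
Sum: -\frac{19}{5} - \frac{109}{10} e_{12} + \frac{23}{10} e_{13} - \frac{77}{5} e_{23}; translating back through the correspondence:
Answer: -\frac{19}{5} - \frac{77}{5}i + \frac{23}{10}j - \frac{109}{10}k


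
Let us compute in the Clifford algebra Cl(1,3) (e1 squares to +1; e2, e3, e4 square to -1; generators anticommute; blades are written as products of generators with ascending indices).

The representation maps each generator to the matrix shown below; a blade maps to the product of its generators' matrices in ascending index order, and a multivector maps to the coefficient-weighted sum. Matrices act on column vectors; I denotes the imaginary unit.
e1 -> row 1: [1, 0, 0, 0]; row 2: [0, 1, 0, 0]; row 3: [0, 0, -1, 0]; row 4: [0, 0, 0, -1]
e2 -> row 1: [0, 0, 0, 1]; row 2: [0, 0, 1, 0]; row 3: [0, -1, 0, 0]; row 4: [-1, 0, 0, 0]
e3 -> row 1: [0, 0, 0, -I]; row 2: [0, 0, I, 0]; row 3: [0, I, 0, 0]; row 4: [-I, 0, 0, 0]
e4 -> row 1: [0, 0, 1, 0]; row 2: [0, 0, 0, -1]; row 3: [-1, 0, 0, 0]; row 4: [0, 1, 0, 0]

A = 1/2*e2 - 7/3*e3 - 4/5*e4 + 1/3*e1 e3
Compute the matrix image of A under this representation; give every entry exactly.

Bivector images (products of the table entries): rho(e1 e3) = rho(e1)rho(e3) = row 1: [0, 0, 0, -I]; row 2: [0, 0, I, 0]; row 3: [0, -I, 0, 0]; row 4: [I, 0, 0, 0].
M = (1/2)*rho(e2) + (-7/3)*rho(e3) + (-4/5)*rho(e4) + (1/3)*rho(e1 e3), summed entrywise:
Answer: row 1: [0, 0, -4/5, 1/2 + 2*I]; row 2: [0, 0, 1/2 - 2*I, 4/5]; row 3: [4/5, -1/2 - 8*I/3, 0, 0]; row 4: [-1/2 + 8*I/3, -4/5, 0, 0]


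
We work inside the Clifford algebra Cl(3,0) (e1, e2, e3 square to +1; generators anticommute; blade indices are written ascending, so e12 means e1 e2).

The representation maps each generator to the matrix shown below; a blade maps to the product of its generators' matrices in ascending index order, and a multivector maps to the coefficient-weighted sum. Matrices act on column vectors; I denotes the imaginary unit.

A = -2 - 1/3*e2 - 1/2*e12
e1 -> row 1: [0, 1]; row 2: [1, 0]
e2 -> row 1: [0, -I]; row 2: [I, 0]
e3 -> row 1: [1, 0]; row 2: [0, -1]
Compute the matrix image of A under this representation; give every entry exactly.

Bivector images (products of the table entries): rho(e12) = rho(e1)rho(e2) = row 1: [I, 0]; row 2: [0, -I].
M = (-2)*1 + (-1/3)*rho(e2) + (-1/2)*rho(e12), summed entrywise (1 is the identity matrix):
Answer: row 1: [-2 - I/2, I/3]; row 2: [-I/3, -2 + I/2]


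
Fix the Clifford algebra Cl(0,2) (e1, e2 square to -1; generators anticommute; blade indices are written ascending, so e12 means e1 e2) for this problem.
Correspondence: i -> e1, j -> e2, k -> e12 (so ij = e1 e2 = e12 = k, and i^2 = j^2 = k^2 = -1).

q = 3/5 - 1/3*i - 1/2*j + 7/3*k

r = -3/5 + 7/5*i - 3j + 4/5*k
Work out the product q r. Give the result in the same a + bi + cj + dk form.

In blades: q = 3/5 - 1/3*e1 - 1/2*e2 + 7/3*e12, r = -3/5 + 7/5*e1 - 3*e2 + 4/5*e12.
Distribute q over r term by term (generator squares from the signature, products reordered to ascending indices): (3/5)*r = -9/25 + 21/25*e1 - 9/5*e2 + 12/25*e12; (-1/3*e1)*r = 7/15 + 1/5*e1 + 4/15*e2 + e12; (-1/2*e2)*r = -3/2 - 2/5*e1 + 3/10*e2 + 7/10*e12; (7/3*e12)*r = -28/15 + 7*e1 + 49/15*e2 - 7/5*e12.
Sum: -163/50 + 191/25*e1 + 61/30*e2 + 39/50*e12; translating back through the correspondence:
Answer: -163/50 + 191/25*i + 61/30*j + 39/50*k


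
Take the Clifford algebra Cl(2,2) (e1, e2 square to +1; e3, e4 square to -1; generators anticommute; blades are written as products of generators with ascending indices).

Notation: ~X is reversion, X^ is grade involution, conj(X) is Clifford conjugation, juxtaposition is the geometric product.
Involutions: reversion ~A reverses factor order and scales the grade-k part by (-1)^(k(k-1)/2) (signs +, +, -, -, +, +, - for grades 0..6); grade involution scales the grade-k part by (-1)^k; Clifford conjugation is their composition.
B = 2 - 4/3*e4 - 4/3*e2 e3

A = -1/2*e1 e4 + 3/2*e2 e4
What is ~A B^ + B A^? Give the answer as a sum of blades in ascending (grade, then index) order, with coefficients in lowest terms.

first term: -2/3*e1 + 2*e2 + e1 e4 - 3*e2 e4 + 2*e3 e4 - 2/3*e1 e2 e3 e4
second term: 2/3*e1 - 2*e2 - e1 e4 + 3*e2 e4 + 2*e3 e4 + 2/3*e1 e2 e3 e4
Answer: 4*e3 e4


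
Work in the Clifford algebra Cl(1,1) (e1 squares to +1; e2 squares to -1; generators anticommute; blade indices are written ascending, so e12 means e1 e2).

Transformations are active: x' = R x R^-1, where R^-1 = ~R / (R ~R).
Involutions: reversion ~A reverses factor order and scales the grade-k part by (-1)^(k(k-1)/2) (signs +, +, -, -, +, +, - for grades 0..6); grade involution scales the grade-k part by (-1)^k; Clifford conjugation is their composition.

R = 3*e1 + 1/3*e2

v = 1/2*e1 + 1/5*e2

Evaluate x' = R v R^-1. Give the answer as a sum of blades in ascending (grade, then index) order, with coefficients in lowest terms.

~R = 3*e1 + 1/3*e2, and R ~R = 80/9, so R^-1 = ~R / (80/9).
R v = 43/30 + 13/30*e12
Answer: 187/400*e1 - 37/400*e2


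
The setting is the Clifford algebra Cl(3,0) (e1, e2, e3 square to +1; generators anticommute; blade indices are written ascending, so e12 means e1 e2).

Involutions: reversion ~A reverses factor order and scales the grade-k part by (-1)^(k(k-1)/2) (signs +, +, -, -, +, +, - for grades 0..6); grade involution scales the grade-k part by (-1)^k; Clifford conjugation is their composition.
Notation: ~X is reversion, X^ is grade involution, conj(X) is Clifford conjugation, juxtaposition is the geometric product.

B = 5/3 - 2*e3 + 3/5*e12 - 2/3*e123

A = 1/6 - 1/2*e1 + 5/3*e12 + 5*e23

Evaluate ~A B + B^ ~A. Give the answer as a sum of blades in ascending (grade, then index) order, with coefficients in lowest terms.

first term: 23/18 - 25/6*e1 + 97/10*e2 - 13/9*e3 - 241/90*e12 + 4*e13 - 8*e23 + 29/9*e123
second term: 23/18 + 5/2*e1 + 103/10*e2 + 13/9*e3 - 241/90*e12 - 2*e13 - 26/3*e23 - 29/9*e123
Answer: 23/9 - 5/3*e1 + 20*e2 - 241/45*e12 + 2*e13 - 50/3*e23


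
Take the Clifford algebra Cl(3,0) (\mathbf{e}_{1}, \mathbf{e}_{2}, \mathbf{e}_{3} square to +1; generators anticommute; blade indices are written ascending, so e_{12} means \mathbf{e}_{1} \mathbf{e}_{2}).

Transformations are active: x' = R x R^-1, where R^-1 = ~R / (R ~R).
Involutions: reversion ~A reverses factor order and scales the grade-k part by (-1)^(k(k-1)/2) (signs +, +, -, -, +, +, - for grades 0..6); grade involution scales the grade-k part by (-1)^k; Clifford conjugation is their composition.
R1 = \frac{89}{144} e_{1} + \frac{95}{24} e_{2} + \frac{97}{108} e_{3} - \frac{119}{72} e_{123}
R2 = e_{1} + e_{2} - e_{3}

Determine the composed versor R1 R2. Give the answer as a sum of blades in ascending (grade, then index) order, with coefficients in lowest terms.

Distribute over the terms of R2 (each basis-blade product reordered to ascending indices, repeated generators contracted through their squares):
R1 (e_{1}) = \frac{89}{144} - \frac{95}{24} e_{12} - \frac{97}{108} e_{13} - \frac{119}{72} e_{23}
R1 (e_{2}) = \frac{95}{24} + \frac{89}{144} e_{12} + \frac{119}{72} e_{13} - \frac{97}{108} e_{23}
R1 (-e_{3}) = -\frac{97}{108} + \frac{119}{72} e_{12} - \frac{89}{144} e_{13} - \frac{95}{24} e_{23}
Summing the partial products and collecting blades:
Answer: \frac{1589}{432} - \frac{27}{16} e_{12} + \frac{59}{432} e_{13} - \frac{703}{108} e_{23}


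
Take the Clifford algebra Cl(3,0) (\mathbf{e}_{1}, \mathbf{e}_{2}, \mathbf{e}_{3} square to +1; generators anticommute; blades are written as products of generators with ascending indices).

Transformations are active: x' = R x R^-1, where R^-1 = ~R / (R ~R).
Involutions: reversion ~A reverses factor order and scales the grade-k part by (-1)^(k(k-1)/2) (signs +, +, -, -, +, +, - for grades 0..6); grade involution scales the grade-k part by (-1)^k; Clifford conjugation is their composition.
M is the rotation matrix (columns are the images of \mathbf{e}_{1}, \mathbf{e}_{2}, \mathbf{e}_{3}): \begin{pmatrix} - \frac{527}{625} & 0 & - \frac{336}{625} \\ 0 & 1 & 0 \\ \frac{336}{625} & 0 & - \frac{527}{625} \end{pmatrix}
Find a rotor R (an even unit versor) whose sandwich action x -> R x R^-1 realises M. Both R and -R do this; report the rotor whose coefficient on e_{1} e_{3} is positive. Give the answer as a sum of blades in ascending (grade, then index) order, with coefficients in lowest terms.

Method: write R = a + b12*e_{1} e_{2} + b13*e_{1} e_{3} + b23*e_{2} e_{3} with a^2 + b12^2 + b13^2 + b23^2 = 1 (so R^-1 = ~R). Expanding the columns R e_j ~R gives tr M = 4a^2 - 1 and, from the antisymmetric part, M21 - M12 = -4a*b12, M13 - M31 = 4a*b13, M32 - M23 = -4a*b23.
Here tr M = -\frac{429}{625}, so a^2 = (1 + tr M)/4 = \frac{49}{625} and a = ±\frac{7}{25}. Taking a = \frac{7}{25}: M21 - M12 = 0, M13 - M31 = -\frac{672}{625}, M32 - M23 = 0, giving b12 = 0, b13 = -\frac{24}{25}, b23 = 0, i.e. R = \frac{7}{25} - \frac{24}{25} e_{1} e_{3}.
Its e_{1} e_{3} coefficient is negative, so report the other preimage -R.
Answer: -\frac{7}{25} + \frac{24}{25} e_{1} e_{3}. Recall the cover is two-to-one: with M of trace -\frac{429}{625}, both preimages act alike, and the stated e_{1} e_{3} sign chooses the sheet.
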